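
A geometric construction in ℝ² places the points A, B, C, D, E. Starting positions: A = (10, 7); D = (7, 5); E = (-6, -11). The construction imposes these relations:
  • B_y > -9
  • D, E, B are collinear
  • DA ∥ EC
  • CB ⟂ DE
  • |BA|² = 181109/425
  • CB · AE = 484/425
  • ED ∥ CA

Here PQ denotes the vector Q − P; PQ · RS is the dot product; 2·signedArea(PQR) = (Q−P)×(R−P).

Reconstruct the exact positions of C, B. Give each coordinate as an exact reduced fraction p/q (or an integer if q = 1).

B = (-1627/425, -3539/425)
C = (-3, -9)

1. C_x = -3  [ED ∥ CA ∩ DA ∥ EC]
2. C_y = -9  [ED ∥ CA ∩ DA ∥ EC]
   → C = (-3, -9)
3. B_x = -1627/425  [D, E, B are collinear ∩ CB ⟂ DE]
4. B_y = -3539/425  [D, E, B are collinear ∩ CB ⟂ DE]
   → B = (-1627/425, -3539/425)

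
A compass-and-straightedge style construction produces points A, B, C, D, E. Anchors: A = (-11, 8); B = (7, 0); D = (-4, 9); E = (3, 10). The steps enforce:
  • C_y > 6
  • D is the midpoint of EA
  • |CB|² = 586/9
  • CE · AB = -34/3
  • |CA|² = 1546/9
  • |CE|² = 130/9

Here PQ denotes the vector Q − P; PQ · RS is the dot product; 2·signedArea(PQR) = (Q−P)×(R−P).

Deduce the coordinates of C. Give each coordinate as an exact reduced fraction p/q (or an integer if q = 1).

C = (2, 19/3)

1. C_x = 2  [line -18·x + 8·y + -44/3 = 0 ∩ |CA|² = 1546/9]
2. C_y = 19/3  [line -18·x + 8·y + -44/3 = 0 ∩ |CA|² = 1546/9]
   → C = (2, 19/3)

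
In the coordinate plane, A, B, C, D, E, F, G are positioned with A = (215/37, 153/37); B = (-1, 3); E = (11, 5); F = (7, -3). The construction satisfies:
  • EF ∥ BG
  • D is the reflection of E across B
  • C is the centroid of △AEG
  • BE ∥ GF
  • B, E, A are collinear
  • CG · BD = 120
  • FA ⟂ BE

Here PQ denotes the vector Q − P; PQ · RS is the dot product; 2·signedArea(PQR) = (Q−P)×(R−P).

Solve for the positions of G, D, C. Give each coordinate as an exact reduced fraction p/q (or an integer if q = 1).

1. G_x = -5  [BE ∥ GF ∩ EF ∥ BG]
2. G_y = -5  [BE ∥ GF ∩ EF ∥ BG]
   → G = (-5, -5)
3. D_x = -13  [D is the reflection of E across B]
4. D_y = 1  [D is the reflection of E across B]
   → D = (-13, 1)
5. C_x = 437/111  [C is the centroid of △AEG]
6. C_y = 51/37  [C is the centroid of △AEG]
   → C = (437/111, 51/37)

C = (437/111, 51/37)
D = (-13, 1)
G = (-5, -5)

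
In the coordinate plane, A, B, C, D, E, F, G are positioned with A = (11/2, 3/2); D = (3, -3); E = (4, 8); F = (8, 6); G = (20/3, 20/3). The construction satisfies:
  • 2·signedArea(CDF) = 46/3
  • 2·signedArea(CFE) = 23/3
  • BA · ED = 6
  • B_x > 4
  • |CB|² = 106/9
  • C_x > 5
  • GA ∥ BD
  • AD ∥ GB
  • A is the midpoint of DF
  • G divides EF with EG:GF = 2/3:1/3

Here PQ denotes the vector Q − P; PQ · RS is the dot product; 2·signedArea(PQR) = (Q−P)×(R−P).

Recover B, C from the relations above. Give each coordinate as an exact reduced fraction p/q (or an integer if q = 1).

1. B_x = 25/6  [GA ∥ BD ∩ AD ∥ GB]
2. B_y = 13/6  [GA ∥ BD ∩ AD ∥ GB]
   → B = (25/6, 13/6)
3. C_x = 35/6  [2·signedArea(CDF) = 46/3 ∩ 2·signedArea(CFE) = 23/3]
4. C_y = 31/6  [2·signedArea(CDF) = 46/3 ∩ 2·signedArea(CFE) = 23/3]
   → C = (35/6, 31/6)

B = (25/6, 13/6)
C = (35/6, 31/6)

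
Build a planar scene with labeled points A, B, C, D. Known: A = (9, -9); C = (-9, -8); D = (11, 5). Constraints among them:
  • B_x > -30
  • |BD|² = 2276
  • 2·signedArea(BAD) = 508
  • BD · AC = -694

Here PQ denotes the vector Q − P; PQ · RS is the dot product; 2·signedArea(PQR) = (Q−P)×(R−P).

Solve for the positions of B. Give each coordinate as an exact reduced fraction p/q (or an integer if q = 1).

1. B_x = -29  [BD · AC = -694 ∩ 2·signedArea(BAD) = 508]
2. B_y = -21  [BD · AC = -694 ∩ 2·signedArea(BAD) = 508]
   → B = (-29, -21)

B = (-29, -21)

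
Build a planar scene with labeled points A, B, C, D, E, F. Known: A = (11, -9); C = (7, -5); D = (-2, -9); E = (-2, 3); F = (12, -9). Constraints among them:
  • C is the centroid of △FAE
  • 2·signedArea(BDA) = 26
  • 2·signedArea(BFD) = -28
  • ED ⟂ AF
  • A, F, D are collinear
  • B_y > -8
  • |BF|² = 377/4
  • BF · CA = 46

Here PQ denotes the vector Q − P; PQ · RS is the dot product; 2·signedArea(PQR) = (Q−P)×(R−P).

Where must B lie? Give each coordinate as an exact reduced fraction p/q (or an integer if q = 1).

1. B_x = 5/2  [BF · CA = 46 ∩ 2·signedArea(BFD) = -28]
2. B_y = -7  [BF · CA = 46 ∩ 2·signedArea(BFD) = -28]
   → B = (5/2, -7)

B = (5/2, -7)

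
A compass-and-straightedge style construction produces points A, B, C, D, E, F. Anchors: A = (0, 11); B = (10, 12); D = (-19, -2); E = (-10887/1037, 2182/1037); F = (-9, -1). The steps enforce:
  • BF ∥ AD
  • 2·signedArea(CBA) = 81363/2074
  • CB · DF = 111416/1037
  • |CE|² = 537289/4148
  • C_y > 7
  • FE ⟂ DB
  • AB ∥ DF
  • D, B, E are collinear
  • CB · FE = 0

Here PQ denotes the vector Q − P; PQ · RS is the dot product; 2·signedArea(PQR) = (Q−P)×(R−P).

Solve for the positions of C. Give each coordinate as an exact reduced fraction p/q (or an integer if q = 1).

1. C_x = -517/2074  [CB · FE = 0 ∩ CB · DF = 111416/1037]
2. C_y = 7313/1037  [CB · FE = 0 ∩ CB · DF = 111416/1037]
   → C = (-517/2074, 7313/1037)

C = (-517/2074, 7313/1037)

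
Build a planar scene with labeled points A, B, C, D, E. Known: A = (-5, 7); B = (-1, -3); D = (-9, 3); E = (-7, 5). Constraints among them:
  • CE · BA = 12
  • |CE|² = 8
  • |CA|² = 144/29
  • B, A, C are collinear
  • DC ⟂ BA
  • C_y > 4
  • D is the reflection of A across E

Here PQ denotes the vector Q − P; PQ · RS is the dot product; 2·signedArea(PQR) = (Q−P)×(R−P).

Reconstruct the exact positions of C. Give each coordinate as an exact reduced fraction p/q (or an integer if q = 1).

C = (-121/29, 143/29)

1. C_x = -121/29  [B, A, C are collinear ∩ DC ⟂ BA]
2. C_y = 143/29  [B, A, C are collinear ∩ DC ⟂ BA]
   → C = (-121/29, 143/29)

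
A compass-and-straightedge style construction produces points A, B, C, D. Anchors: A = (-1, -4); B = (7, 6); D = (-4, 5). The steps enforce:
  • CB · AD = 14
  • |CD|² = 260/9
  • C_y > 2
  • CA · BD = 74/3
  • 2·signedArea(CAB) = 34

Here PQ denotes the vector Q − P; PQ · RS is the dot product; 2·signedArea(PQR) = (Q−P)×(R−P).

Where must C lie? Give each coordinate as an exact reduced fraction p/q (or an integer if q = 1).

1. C_x = 2/3  [CA · BD = 74/3 ∩ 2·signedArea(CAB) = 34]
2. C_y = 7/3  [CA · BD = 74/3 ∩ 2·signedArea(CAB) = 34]
   → C = (2/3, 7/3)

C = (2/3, 7/3)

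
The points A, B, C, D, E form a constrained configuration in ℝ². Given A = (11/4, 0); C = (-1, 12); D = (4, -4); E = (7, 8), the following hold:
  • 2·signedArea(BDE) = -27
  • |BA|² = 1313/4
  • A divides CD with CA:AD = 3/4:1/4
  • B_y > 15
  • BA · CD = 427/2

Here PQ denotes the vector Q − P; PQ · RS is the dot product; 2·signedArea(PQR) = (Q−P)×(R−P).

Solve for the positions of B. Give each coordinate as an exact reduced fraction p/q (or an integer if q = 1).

1. B_x = 45/4  [2·signedArea(BDE) = -27 ∩ BA · CD = 427/2]
2. B_y = 16  [2·signedArea(BDE) = -27 ∩ BA · CD = 427/2]
   → B = (45/4, 16)

B = (45/4, 16)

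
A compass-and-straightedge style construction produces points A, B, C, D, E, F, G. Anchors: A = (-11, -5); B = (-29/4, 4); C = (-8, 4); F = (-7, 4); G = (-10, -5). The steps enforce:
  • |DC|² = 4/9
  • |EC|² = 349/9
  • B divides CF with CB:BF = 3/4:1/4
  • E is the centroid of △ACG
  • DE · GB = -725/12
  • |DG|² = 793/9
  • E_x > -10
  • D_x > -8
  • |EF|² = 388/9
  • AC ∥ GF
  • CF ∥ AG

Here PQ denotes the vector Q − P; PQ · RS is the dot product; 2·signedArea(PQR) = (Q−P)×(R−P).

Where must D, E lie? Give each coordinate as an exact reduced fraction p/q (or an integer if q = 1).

D = (-22/3, 4)
E = (-29/3, -2)

1. E_x = -29/3  [E is the centroid of △ACG]
2. E_y = -2  [E is the centroid of △ACG]
   → E = (-29/3, -2)
3. D_x = -22/3  [line -11/4·x + -9·y + 95/6 = 0 ∩ |DC|² = 4/9]
4. D_y = 4  [line -11/4·x + -9·y + 95/6 = 0 ∩ |DC|² = 4/9]
   → D = (-22/3, 4)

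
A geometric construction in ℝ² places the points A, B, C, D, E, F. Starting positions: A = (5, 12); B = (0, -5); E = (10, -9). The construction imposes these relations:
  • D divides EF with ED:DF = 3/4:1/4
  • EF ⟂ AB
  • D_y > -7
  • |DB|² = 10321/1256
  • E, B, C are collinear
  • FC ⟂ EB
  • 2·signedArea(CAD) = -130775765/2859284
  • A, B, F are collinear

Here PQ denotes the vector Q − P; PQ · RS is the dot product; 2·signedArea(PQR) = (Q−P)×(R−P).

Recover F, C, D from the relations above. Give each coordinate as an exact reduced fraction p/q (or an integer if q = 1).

1. F_x = -45/157  [A, B, F are collinear ∩ EF ⟂ AB]
2. F_y = -938/157  [A, B, F are collinear ∩ EF ⟂ AB]
   → F = (-45/157, -938/157)
3. C_x = 405/4553  [E, B, C are collinear ∩ FC ⟂ EB]
4. C_y = -22927/4553  [E, B, C are collinear ∩ FC ⟂ EB]
   → C = (405/4553, -22927/4553)
5. D_x = 1435/628  [D divides EF with ED:DF = 3/4:1/4]
6. D_y = -4227/628  [D divides EF with ED:DF = 3/4:1/4]
   → D = (1435/628, -4227/628)

C = (405/4553, -22927/4553)
D = (1435/628, -4227/628)
F = (-45/157, -938/157)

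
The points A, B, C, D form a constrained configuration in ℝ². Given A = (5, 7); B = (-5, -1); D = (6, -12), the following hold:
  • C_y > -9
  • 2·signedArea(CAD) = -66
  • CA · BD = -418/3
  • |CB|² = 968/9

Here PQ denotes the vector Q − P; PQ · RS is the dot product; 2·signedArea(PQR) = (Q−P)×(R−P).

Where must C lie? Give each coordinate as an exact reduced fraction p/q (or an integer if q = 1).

1. C_x = 7/3  [CA · BD = -418/3 ∩ 2·signedArea(CAD) = -66]
2. C_y = -25/3  [CA · BD = -418/3 ∩ 2·signedArea(CAD) = -66]
   → C = (7/3, -25/3)

C = (7/3, -25/3)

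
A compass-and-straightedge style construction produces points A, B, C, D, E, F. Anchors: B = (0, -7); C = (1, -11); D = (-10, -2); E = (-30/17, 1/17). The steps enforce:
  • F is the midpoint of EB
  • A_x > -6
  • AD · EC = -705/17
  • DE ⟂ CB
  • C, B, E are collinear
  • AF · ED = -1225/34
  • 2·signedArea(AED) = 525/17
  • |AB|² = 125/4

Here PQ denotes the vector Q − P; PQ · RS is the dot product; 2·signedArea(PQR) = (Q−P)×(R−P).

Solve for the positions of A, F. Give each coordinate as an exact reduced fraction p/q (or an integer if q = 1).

A = (-5, -9/2)
F = (-15/17, -59/17)

1. F_x = -15/17  [F is the midpoint of EB]
2. F_y = -59/17  [F is the midpoint of EB]
   → F = (-15/17, -59/17)
3. A_x = -5  [2·signedArea(AED) = 525/17 ∩ AF · ED = -1225/34]
4. A_y = -9/2  [2·signedArea(AED) = 525/17 ∩ AF · ED = -1225/34]
   → A = (-5, -9/2)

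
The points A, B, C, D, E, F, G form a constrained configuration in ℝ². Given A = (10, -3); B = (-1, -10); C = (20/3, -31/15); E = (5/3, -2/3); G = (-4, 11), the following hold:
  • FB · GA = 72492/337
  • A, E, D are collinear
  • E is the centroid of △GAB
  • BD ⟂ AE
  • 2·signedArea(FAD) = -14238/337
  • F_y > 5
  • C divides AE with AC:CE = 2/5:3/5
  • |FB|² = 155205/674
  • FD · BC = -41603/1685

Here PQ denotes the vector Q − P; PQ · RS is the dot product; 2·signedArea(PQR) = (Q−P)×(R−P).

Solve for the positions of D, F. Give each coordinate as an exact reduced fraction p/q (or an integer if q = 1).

1. D_x = 545/337  [A, E, D are collinear ∩ BD ⟂ AE]
2. D_y = -220/337  [A, E, D are collinear ∩ BD ⟂ AE]
   → D = (545/337, -220/337)
3. F_x = -803/674  [FB · GA = 72492/337 ∩ FD · BC = -41603/1685]
4. F_y = 3487/674  [FB · GA = 72492/337 ∩ FD · BC = -41603/1685]
   → F = (-803/674, 3487/674)

D = (545/337, -220/337)
F = (-803/674, 3487/674)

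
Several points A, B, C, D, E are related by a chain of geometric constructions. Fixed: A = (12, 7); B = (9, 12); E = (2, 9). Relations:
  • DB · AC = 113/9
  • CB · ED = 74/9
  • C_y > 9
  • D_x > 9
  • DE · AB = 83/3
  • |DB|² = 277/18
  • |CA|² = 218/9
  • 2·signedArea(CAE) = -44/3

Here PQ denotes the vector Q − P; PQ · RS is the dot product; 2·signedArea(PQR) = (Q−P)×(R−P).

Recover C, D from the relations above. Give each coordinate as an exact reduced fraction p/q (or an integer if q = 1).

1. C_x = 23/3  [line -2·x + -10·y + 326/3 = 0 ∩ |CA|² = 218/9]
2. C_y = 28/3  [line -2·x + -10·y + 326/3 = 0 ∩ |CA|² = 218/9]
   → C = (23/3, 28/3)
3. D_x = 59/6  [CB · ED = 74/9 ∩ DE · AB = 83/3]
4. D_y = 49/6  [CB · ED = 74/9 ∩ DE · AB = 83/3]
   → D = (59/6, 49/6)

C = (23/3, 28/3)
D = (59/6, 49/6)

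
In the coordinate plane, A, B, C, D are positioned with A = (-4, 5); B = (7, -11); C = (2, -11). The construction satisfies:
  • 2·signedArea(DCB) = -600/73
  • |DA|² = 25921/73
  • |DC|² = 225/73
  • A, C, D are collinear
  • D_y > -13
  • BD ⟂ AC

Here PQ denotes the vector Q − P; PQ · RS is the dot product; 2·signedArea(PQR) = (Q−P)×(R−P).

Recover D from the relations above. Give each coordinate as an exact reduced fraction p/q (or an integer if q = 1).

D = (191/73, -923/73)

1. D_x = 191/73  [A, C, D are collinear ∩ BD ⟂ AC]
2. D_y = -923/73  [A, C, D are collinear ∩ BD ⟂ AC]
   → D = (191/73, -923/73)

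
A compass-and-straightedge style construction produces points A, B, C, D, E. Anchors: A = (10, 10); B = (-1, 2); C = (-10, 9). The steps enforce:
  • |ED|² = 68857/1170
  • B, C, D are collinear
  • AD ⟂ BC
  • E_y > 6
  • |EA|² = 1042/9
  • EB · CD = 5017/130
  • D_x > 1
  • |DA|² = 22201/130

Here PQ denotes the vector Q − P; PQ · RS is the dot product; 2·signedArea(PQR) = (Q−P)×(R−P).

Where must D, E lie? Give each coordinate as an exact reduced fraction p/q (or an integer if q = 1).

D = (257/130, -41/130)
E = (-1/3, 7)

1. D_x = 257/130  [B, C, D are collinear ∩ AD ⟂ BC]
2. D_y = -41/130  [B, C, D are collinear ∩ AD ⟂ BC]
   → D = (257/130, -41/130)
3. E_x = -1/3  [line -1557/130·x + 1211/130·y + -346/5 = 0 ∩ |ED|² = 68857/1170]
4. E_y = 7  [line -1557/130·x + 1211/130·y + -346/5 = 0 ∩ |ED|² = 68857/1170]
   → E = (-1/3, 7)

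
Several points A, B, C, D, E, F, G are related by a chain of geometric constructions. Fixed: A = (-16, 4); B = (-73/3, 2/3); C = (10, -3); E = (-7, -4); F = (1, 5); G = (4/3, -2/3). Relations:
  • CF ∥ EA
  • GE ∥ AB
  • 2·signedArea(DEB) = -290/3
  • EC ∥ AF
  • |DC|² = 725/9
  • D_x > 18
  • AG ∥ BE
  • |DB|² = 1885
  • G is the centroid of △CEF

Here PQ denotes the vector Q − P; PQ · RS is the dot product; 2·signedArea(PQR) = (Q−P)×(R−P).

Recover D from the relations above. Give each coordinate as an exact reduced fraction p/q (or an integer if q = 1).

D = (56/3, -16/3)

1. D_x = 56/3  [line -14/3·x + -52/3·y + -16/3 = 0 ∩ |DB|² = 1885]
2. D_y = -16/3  [line -14/3·x + -52/3·y + -16/3 = 0 ∩ |DB|² = 1885]
   → D = (56/3, -16/3)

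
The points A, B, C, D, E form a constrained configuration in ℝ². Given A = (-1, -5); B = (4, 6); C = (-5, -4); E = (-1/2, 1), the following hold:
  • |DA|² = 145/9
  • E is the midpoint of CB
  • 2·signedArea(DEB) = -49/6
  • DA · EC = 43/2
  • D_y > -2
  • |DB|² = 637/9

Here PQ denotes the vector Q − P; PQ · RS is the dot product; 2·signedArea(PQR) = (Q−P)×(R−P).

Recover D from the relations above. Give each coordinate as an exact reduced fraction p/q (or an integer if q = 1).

1. D_x = -2/3  [2·signedArea(DEB) = -49/6 ∩ DA · EC = 43/2]
2. D_y = -1  [2·signedArea(DEB) = -49/6 ∩ DA · EC = 43/2]
   → D = (-2/3, -1)

D = (-2/3, -1)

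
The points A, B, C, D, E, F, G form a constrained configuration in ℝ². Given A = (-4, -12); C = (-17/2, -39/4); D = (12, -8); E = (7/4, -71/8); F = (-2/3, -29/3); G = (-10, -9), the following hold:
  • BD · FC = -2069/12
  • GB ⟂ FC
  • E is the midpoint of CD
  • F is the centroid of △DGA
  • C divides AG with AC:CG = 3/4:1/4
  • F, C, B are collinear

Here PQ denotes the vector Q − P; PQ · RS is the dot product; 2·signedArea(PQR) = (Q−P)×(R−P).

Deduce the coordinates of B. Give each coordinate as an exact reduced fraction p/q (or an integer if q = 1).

B = (-88298/8837, -86301/8837)

1. B_x = -88298/8837  [F, C, B are collinear ∩ GB ⟂ FC]
2. B_y = -86301/8837  [F, C, B are collinear ∩ GB ⟂ FC]
   → B = (-88298/8837, -86301/8837)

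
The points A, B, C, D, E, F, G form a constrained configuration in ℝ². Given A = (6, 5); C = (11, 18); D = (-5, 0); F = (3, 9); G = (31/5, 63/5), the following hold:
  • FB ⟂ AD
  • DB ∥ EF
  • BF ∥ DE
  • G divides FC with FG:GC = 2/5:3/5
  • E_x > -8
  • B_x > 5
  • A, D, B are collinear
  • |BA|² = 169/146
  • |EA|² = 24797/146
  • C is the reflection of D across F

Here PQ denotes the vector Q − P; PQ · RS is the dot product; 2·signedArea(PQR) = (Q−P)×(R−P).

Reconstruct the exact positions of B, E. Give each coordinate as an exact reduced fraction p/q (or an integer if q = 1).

B = (733/146, 665/146)
E = (-1025/146, 649/146)

1. B_x = 733/146  [A, D, B are collinear ∩ FB ⟂ AD]
2. B_y = 665/146  [A, D, B are collinear ∩ FB ⟂ AD]
   → B = (733/146, 665/146)
3. E_x = -1025/146  [DB ∥ EF ∩ BF ∥ DE]
4. E_y = 649/146  [DB ∥ EF ∩ BF ∥ DE]
   → E = (-1025/146, 649/146)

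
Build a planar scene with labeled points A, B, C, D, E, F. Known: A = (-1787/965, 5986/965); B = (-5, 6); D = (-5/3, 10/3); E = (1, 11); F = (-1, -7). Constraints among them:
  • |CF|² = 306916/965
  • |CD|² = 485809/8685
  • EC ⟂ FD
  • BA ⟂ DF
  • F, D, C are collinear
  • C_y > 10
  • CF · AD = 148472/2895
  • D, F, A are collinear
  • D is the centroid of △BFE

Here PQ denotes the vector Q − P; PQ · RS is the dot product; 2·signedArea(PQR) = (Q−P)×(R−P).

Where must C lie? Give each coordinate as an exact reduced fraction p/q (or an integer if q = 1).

1. C_x = -2073/965  [F, D, C are collinear ∩ EC ⟂ FD]
2. C_y = 10419/965  [F, D, C are collinear ∩ EC ⟂ FD]
   → C = (-2073/965, 10419/965)

C = (-2073/965, 10419/965)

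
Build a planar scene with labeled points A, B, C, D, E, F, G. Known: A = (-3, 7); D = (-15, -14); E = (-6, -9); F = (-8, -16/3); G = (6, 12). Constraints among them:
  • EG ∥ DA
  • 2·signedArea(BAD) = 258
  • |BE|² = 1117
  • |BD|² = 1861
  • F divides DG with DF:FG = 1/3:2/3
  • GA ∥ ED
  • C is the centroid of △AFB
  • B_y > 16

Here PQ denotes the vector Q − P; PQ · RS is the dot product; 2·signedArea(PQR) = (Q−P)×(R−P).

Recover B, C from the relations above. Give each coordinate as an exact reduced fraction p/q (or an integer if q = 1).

1. B_x = 15  [line 21·x + -12·y + -111 = 0 ∩ |BD|² = 1861]
2. B_y = 17  [line 21·x + -12·y + -111 = 0 ∩ |BD|² = 1861]
   → B = (15, 17)
3. C_x = 4/3  [C is the centroid of △AFB]
4. C_y = 56/9  [C is the centroid of △AFB]
   → C = (4/3, 56/9)

B = (15, 17)
C = (4/3, 56/9)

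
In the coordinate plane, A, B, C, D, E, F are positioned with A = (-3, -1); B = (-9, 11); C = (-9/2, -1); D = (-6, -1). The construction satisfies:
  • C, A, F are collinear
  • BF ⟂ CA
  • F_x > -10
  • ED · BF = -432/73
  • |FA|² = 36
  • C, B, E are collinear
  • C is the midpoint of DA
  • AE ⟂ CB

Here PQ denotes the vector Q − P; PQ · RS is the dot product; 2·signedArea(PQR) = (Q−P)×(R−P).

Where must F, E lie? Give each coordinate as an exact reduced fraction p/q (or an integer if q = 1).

E = (-315/73, -109/73)
F = (-9, -1)

1. F_x = -9  [C, A, F are collinear ∩ BF ⟂ CA]
2. F_y = -1  [C, A, F are collinear ∩ BF ⟂ CA]
   → F = (-9, -1)
3. E_x = -315/73  [C, B, E are collinear ∩ AE ⟂ CB]
4. E_y = -109/73  [C, B, E are collinear ∩ AE ⟂ CB]
   → E = (-315/73, -109/73)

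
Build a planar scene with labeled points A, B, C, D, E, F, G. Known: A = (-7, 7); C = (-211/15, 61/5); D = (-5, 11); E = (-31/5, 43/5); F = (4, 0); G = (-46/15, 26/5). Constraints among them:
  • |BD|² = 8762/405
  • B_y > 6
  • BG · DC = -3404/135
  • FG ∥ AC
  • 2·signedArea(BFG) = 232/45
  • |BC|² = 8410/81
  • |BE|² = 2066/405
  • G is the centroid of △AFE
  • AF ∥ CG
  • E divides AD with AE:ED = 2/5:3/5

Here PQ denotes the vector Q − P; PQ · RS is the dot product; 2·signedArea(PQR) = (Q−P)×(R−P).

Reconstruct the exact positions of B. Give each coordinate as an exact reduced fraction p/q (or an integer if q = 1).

B = (-256/45, 32/5)

1. B_x = -256/45  [2·signedArea(BFG) = 232/45 ∩ BG · DC = -3404/135]
2. B_y = 32/5  [2·signedArea(BFG) = 232/45 ∩ BG · DC = -3404/135]
   → B = (-256/45, 32/5)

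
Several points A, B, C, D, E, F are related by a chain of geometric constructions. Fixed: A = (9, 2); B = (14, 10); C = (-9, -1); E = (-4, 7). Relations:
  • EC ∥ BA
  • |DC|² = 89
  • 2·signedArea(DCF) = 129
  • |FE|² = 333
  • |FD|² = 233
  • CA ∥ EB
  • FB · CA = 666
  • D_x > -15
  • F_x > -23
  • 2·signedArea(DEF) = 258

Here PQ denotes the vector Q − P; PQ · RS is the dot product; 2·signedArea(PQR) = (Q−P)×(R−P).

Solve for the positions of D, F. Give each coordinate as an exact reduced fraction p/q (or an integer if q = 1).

D = (-14, -9)
F = (-22, 4)

1. F_x = -22  [line -18·x + -3·y + -384 = 0 ∩ |FE|² = 333]
2. F_y = 4  [line -18·x + -3·y + -384 = 0 ∩ |FE|² = 333]
   → F = (-22, 4)
3. D_x = -14  [2·signedArea(DEF) = 258 ∩ 2·signedArea(DCF) = 129]
4. D_y = -9  [2·signedArea(DEF) = 258 ∩ 2·signedArea(DCF) = 129]
   → D = (-14, -9)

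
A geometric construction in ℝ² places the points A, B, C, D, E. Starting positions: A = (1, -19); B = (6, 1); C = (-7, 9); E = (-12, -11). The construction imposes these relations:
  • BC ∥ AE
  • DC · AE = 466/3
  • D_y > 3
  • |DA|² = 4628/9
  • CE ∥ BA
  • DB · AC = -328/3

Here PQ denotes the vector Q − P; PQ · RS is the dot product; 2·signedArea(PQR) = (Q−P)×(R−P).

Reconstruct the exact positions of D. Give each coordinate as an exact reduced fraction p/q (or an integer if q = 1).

1. D_x = 5/3  [DB · AC = -328/3 ∩ DC · AE = 466/3]
2. D_y = 11/3  [DB · AC = -328/3 ∩ DC · AE = 466/3]
   → D = (5/3, 11/3)

D = (5/3, 11/3)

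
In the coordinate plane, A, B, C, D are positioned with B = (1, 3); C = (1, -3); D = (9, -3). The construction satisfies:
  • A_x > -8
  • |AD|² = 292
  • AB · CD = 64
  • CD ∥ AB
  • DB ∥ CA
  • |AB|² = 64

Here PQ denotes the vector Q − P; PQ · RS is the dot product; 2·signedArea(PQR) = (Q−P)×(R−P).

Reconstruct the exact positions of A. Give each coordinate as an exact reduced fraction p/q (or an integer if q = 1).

A = (-7, 3)

1. A_x = -7  [CD ∥ AB ∩ DB ∥ CA]
2. A_y = 3  [CD ∥ AB ∩ DB ∥ CA]
   → A = (-7, 3)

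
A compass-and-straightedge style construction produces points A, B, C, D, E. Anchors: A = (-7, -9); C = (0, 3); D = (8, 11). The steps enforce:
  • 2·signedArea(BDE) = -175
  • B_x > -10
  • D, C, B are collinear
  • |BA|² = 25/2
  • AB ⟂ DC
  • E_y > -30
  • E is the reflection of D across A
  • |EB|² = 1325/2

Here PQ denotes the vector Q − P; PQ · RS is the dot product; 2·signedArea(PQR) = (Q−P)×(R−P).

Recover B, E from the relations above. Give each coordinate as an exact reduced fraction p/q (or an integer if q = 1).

B = (-19/2, -13/2)
E = (-22, -29)

1. B_x = -19/2  [D, C, B are collinear ∩ AB ⟂ DC]
2. B_y = -13/2  [D, C, B are collinear ∩ AB ⟂ DC]
   → B = (-19/2, -13/2)
3. E_x = -22  [E is the reflection of D across A]
4. E_y = -29  [E is the reflection of D across A]
   → E = (-22, -29)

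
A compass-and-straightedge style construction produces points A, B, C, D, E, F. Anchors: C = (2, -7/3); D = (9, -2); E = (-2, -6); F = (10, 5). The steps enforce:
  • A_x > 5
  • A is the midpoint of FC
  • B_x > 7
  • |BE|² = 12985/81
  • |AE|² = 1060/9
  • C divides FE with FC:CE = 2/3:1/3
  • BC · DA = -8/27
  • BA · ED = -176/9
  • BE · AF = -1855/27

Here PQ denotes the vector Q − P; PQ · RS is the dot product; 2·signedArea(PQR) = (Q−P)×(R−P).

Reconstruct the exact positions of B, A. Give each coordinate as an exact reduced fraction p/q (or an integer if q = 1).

1. A_x = 6  [A is the midpoint of FC]
2. A_y = 4/3  [A is the midpoint of FC]
   → A = (6, 4/3)
3. B_x = 22/3  [BA · ED = -176/9 ∩ BC · DA = -8/27]
4. B_y = 23/9  [BA · ED = -176/9 ∩ BC · DA = -8/27]
   → B = (22/3, 23/9)

A = (6, 4/3)
B = (22/3, 23/9)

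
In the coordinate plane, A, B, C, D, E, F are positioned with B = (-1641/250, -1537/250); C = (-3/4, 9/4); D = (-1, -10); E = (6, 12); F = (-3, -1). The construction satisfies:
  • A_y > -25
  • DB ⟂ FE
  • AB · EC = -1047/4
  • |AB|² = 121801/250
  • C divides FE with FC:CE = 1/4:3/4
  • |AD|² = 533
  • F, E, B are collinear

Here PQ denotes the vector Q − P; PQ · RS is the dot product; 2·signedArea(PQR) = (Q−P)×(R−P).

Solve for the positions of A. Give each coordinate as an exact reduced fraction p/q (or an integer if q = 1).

A = (-2391/125, -3037/125)

1. A_x = -2391/125  [line 27/4·x + 39/4·y + 366 = 0 ∩ |AD|² = 533]
2. A_y = -3037/125  [line 27/4·x + 39/4·y + 366 = 0 ∩ |AD|² = 533]
   → A = (-2391/125, -3037/125)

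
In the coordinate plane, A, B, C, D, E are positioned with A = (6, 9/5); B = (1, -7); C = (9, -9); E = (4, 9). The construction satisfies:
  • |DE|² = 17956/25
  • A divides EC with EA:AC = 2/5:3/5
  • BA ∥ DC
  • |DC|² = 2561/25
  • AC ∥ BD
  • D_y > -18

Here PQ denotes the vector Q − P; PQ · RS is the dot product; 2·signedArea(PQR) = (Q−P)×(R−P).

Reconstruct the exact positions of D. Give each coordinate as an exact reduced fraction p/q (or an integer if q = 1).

1. D_x = 4  [BA ∥ DC ∩ AC ∥ BD]
2. D_y = -89/5  [BA ∥ DC ∩ AC ∥ BD]
   → D = (4, -89/5)

D = (4, -89/5)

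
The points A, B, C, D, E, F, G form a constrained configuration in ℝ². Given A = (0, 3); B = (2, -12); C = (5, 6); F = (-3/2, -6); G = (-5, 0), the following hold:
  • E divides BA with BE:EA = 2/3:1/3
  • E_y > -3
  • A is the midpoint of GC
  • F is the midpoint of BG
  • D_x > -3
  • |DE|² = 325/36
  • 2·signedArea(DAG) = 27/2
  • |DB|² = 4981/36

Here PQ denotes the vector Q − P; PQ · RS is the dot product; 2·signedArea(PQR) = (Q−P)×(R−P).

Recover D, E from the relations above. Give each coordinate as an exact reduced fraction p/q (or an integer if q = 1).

1. D_x = -13/6  [line 3·x + -5·y + 3/2 = 0 ∩ |DB|² = 4981/36]
2. D_y = -1  [line 3·x + -5·y + 3/2 = 0 ∩ |DB|² = 4981/36]
   → D = (-13/6, -1)
3. E_x = 2/3  [E divides BA with BE:EA = 2/3:1/3]
4. E_y = -2  [E divides BA with BE:EA = 2/3:1/3]
   → E = (2/3, -2)

D = (-13/6, -1)
E = (2/3, -2)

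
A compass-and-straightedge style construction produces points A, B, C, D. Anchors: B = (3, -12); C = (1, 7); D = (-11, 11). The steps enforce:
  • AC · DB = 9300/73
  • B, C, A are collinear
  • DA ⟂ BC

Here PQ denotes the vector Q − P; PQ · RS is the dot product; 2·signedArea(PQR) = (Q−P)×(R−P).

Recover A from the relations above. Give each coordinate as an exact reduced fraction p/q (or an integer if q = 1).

1. A_x = 33/73  [B, C, A are collinear ∩ DA ⟂ BC]
2. A_y = 891/73  [B, C, A are collinear ∩ DA ⟂ BC]
   → A = (33/73, 891/73)

A = (33/73, 891/73)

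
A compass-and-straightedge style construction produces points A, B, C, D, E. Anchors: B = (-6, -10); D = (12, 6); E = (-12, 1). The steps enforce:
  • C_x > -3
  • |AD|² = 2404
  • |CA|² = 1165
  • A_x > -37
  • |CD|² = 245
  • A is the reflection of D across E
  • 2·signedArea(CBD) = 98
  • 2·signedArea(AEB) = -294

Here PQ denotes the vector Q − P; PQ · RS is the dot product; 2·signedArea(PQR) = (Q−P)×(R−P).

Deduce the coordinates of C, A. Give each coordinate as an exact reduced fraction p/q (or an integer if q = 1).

A = (-36, -4)
C = (-2, -1)

1. A_x = -36  [A is the reflection of D across E]
2. A_y = -4  [A is the reflection of D across E]
   → A = (-36, -4)
3. C_x = -2  [line -16·x + 18·y + -14 = 0 ∩ |CA|² = 1165]
4. C_y = -1  [line -16·x + 18·y + -14 = 0 ∩ |CA|² = 1165]
   → C = (-2, -1)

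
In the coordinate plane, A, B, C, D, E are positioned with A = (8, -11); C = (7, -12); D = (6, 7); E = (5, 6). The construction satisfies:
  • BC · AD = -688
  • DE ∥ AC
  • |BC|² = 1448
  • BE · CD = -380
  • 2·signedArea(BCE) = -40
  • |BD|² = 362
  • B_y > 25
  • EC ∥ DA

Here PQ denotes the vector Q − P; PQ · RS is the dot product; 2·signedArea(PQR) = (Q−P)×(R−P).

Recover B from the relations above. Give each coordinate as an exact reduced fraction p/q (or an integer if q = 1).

1. B_x = 5  [BE · CD = -380 ∩ BC · AD = -688]
2. B_y = 26  [BE · CD = -380 ∩ BC · AD = -688]
   → B = (5, 26)

B = (5, 26)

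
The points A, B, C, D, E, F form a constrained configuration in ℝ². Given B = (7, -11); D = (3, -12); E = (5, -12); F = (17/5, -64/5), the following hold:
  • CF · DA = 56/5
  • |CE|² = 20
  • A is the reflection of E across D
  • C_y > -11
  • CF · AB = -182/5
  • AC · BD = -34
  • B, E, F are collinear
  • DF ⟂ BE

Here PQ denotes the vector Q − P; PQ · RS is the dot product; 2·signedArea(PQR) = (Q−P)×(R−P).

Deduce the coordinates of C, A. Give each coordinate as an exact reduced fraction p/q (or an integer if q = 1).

A = (1, -12)
C = (9, -10)

1. A_x = 1  [A is the reflection of E across D]
2. A_y = -12  [A is the reflection of E across D]
   → A = (1, -12)
3. C_x = 9  [CF · AB = -182/5 ∩ CF · DA = 56/5]
4. C_y = -10  [CF · AB = -182/5 ∩ CF · DA = 56/5]
   → C = (9, -10)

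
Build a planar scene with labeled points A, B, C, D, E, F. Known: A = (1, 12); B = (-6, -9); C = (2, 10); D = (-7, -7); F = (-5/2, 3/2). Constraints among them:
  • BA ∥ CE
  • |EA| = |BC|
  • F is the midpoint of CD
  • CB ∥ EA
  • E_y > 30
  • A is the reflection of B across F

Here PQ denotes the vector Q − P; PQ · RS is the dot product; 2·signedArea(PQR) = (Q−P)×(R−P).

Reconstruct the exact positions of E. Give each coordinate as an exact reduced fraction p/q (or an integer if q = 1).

1. E_x = 9  [CB ∥ EA ∩ BA ∥ CE]
2. E_y = 31  [CB ∥ EA ∩ BA ∥ CE]
   → E = (9, 31)

E = (9, 31)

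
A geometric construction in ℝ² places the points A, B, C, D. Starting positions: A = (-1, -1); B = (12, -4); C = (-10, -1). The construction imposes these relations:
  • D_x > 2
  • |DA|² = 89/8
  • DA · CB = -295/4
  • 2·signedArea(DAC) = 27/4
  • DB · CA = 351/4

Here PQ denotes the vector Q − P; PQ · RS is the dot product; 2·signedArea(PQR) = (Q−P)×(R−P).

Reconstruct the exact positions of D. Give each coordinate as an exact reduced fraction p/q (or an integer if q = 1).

D = (9/4, -7/4)

1. D_x = 9/4  [2·signedArea(DAC) = 27/4 ∩ DA · CB = -295/4]
2. D_y = -7/4  [2·signedArea(DAC) = 27/4 ∩ DA · CB = -295/4]
   → D = (9/4, -7/4)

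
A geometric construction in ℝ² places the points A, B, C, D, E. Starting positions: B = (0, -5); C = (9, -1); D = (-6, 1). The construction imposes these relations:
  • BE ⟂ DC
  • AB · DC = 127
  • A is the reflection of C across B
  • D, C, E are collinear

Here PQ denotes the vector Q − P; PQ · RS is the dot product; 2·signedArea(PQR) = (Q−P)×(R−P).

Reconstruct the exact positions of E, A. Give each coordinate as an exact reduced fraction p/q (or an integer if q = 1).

A = (-9, -9)
E = (156/229, 25/229)

1. E_x = 156/229  [D, C, E are collinear ∩ BE ⟂ DC]
2. E_y = 25/229  [D, C, E are collinear ∩ BE ⟂ DC]
   → E = (156/229, 25/229)
3. A_x = -9  [A is the reflection of C across B]
4. A_y = -9  [A is the reflection of C across B]
   → A = (-9, -9)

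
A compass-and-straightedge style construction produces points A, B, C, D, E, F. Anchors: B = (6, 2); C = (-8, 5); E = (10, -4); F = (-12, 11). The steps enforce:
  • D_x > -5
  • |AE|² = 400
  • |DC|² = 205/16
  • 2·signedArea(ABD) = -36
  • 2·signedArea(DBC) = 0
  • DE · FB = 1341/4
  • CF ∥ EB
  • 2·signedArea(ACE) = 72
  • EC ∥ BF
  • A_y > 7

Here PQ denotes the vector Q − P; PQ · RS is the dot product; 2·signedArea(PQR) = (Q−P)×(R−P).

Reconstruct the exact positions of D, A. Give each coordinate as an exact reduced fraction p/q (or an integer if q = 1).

1. D_x = -9/2  [2·signedArea(DBC) = 0 ∩ DE · FB = 1341/4]
2. D_y = 17/4  [2·signedArea(DBC) = 0 ∩ DE · FB = 1341/4]
   → D = (-9/2, 17/4)
3. A_x = -6  [2·signedArea(ACE) = 72 ∩ 2·signedArea(ABD) = -36]
4. A_y = 8  [2·signedArea(ACE) = 72 ∩ 2·signedArea(ABD) = -36]
   → A = (-6, 8)

A = (-6, 8)
D = (-9/2, 17/4)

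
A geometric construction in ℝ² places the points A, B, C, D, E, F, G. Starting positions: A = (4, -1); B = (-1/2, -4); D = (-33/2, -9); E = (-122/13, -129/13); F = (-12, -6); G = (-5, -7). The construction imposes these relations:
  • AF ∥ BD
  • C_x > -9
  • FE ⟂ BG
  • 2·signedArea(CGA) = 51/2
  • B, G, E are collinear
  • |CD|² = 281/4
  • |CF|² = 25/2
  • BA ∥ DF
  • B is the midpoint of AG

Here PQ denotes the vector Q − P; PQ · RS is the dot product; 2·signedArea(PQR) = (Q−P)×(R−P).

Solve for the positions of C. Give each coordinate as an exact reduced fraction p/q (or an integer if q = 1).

C = (-17/2, -13/2)

1. C_x = -17/2  [line -6·x + 9·y + 15/2 = 0 ∩ |CD|² = 281/4]
2. C_y = -13/2  [line -6·x + 9·y + 15/2 = 0 ∩ |CD|² = 281/4]
   → C = (-17/2, -13/2)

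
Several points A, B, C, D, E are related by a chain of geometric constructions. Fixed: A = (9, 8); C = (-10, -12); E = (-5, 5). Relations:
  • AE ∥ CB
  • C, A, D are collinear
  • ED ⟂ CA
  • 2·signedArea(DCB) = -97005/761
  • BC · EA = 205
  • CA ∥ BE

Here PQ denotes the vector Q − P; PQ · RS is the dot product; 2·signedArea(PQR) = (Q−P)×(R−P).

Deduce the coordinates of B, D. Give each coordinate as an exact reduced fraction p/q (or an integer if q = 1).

1. B_x = -24  [CA ∥ BE ∩ AE ∥ CB]
2. B_y = -15  [CA ∥ BE ∩ AE ∥ CB]
   → B = (-24, -15)
3. D_x = 655/761  [C, A, D are collinear ∩ ED ⟂ CA]
4. D_y = -432/761  [C, A, D are collinear ∩ ED ⟂ CA]
   → D = (655/761, -432/761)

B = (-24, -15)
D = (655/761, -432/761)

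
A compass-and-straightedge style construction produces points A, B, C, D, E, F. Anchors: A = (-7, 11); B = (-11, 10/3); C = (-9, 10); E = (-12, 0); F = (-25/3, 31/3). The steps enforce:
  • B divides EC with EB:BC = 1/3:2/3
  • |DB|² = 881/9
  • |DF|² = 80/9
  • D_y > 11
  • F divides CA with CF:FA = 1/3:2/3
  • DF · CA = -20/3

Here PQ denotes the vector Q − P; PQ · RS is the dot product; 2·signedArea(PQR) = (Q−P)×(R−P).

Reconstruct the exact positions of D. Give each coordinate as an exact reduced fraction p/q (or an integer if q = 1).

D = (-17/3, 35/3)

1. D_x = -17/3  [line -2·x + -1·y + 1/3 = 0 ∩ |DB|² = 881/9]
2. D_y = 35/3  [line -2·x + -1·y + 1/3 = 0 ∩ |DB|² = 881/9]
   → D = (-17/3, 35/3)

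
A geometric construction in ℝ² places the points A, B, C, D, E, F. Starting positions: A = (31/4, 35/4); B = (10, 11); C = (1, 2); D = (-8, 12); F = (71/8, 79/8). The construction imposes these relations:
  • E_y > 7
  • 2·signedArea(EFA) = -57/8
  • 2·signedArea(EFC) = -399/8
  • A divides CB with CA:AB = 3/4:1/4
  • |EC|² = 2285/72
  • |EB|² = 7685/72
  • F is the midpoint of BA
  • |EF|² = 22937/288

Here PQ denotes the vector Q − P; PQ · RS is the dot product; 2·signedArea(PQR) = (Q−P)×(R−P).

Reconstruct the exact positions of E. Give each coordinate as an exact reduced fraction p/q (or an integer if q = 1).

E = (1/4, 91/12)

1. E_x = 1/4  [line 9/8·x + -9/8·y + 33/4 = 0 ∩ |EC|² = 2285/72]
2. E_y = 91/12  [line 9/8·x + -9/8·y + 33/4 = 0 ∩ |EC|² = 2285/72]
   → E = (1/4, 91/12)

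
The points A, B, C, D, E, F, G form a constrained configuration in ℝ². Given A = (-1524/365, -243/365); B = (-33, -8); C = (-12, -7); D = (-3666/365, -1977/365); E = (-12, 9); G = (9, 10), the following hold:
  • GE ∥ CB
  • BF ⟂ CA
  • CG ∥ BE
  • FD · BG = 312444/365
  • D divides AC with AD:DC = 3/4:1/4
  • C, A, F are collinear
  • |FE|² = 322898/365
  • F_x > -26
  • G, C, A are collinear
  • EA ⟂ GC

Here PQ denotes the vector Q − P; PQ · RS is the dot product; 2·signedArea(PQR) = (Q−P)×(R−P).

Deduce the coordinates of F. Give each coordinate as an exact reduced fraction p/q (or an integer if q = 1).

F = (-9189/365, -6448/365)

1. F_x = -9189/365  [C, A, F are collinear ∩ BF ⟂ CA]
2. F_y = -6448/365  [C, A, F are collinear ∩ BF ⟂ CA]
   → F = (-9189/365, -6448/365)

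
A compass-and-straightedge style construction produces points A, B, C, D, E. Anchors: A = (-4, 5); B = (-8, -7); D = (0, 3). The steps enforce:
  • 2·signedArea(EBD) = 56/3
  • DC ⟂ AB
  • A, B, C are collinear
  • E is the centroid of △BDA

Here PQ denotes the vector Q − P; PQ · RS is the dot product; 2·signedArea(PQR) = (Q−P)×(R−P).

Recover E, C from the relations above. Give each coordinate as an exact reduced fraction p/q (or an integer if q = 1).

1. E_x = -4  [E is the centroid of △BDA]
2. E_y = 1/3  [E is the centroid of △BDA]
   → E = (-4, 1/3)
3. C_x = -21/5  [A, B, C are collinear ∩ DC ⟂ AB]
4. C_y = 22/5  [A, B, C are collinear ∩ DC ⟂ AB]
   → C = (-21/5, 22/5)

C = (-21/5, 22/5)
E = (-4, 1/3)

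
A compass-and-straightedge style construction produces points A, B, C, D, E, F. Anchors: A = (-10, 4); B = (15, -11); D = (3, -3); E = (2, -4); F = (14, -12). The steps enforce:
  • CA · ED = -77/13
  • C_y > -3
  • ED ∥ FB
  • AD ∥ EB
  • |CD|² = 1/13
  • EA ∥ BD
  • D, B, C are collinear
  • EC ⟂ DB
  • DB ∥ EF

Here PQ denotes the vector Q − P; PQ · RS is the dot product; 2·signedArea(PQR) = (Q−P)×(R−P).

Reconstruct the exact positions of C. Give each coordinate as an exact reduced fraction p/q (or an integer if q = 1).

1. C_x = 36/13  [D, B, C are collinear ∩ EC ⟂ DB]
2. C_y = -37/13  [D, B, C are collinear ∩ EC ⟂ DB]
   → C = (36/13, -37/13)

C = (36/13, -37/13)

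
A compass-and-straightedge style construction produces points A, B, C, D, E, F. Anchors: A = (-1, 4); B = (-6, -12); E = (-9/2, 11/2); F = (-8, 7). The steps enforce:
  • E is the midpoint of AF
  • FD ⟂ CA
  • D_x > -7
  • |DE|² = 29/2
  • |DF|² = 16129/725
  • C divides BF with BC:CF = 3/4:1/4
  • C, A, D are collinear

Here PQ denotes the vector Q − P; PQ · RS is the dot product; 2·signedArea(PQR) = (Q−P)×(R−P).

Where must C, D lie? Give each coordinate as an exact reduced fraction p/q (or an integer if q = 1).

1. C_x = -15/2  [C divides BF with BC:CF = 3/4:1/4]
2. C_y = 9/4  [C divides BF with BC:CF = 3/4:1/4]
   → C = (-15/2, 9/4)
3. D_x = -4911/725  [C, A, D are collinear ∩ FD ⟂ CA]
4. D_y = 1773/725  [C, A, D are collinear ∩ FD ⟂ CA]
   → D = (-4911/725, 1773/725)

C = (-15/2, 9/4)
D = (-4911/725, 1773/725)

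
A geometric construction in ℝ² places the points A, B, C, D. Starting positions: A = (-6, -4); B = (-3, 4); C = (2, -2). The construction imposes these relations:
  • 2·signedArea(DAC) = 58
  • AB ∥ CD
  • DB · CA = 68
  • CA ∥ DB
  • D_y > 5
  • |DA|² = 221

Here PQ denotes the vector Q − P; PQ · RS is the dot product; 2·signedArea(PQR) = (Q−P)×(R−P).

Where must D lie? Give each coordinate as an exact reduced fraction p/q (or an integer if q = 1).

1. D_x = 5  [CA ∥ DB ∩ AB ∥ CD]
2. D_y = 6  [CA ∥ DB ∩ AB ∥ CD]
   → D = (5, 6)

D = (5, 6)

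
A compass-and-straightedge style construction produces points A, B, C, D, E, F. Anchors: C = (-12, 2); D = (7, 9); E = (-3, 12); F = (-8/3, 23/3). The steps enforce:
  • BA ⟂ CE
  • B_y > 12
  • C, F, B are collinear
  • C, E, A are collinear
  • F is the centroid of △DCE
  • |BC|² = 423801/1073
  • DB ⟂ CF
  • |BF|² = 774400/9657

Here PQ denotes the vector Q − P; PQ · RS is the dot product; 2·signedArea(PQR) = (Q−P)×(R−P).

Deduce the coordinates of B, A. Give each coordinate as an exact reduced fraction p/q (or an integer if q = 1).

A = (141942/194213, 3135646/194213)
B = (5352/1073, 13213/1073)

1. B_x = 5352/1073  [C, F, B are collinear ∩ DB ⟂ CF]
2. B_y = 13213/1073  [C, F, B are collinear ∩ DB ⟂ CF]
   → B = (5352/1073, 13213/1073)
3. A_x = 141942/194213  [C, E, A are collinear ∩ BA ⟂ CE]
4. A_y = 3135646/194213  [C, E, A are collinear ∩ BA ⟂ CE]
   → A = (141942/194213, 3135646/194213)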